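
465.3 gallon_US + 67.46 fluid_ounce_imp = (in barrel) 11.09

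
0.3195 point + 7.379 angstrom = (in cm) 0.01127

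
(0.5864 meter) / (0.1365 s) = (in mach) 0.01262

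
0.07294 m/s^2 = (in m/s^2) 0.07294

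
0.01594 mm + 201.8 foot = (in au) 4.112e-10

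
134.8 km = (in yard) 1.474e+05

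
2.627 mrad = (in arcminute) 9.031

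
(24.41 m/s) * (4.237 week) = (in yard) 6.841e+07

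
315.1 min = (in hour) 5.252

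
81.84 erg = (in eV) 5.108e+13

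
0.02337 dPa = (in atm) 2.306e-08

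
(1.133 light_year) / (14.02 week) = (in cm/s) 1.264e+11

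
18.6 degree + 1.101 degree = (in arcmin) 1182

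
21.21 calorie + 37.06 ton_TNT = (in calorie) 3.706e+10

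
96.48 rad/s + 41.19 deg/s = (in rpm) 928.2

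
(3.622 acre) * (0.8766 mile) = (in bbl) 1.301e+08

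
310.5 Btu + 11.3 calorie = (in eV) 2.045e+24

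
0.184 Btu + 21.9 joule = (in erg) 2.16e+09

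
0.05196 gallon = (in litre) 0.1967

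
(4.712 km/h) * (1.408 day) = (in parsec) 5.16e-12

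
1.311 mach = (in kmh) 1607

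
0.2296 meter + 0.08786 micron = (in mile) 0.0001427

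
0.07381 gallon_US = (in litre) 0.2794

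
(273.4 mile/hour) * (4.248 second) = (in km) 0.5192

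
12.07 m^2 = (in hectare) 0.001207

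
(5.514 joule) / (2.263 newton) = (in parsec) 7.896e-17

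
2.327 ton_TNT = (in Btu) 9.228e+06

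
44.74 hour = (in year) 0.005107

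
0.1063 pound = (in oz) 1.701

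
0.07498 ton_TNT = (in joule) 3.137e+08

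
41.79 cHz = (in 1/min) 25.07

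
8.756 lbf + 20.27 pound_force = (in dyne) 1.291e+07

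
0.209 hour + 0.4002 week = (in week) 0.4014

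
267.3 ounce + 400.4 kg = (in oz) 1.439e+04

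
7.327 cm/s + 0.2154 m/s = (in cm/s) 28.87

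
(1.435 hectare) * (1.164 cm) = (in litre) 1.67e+05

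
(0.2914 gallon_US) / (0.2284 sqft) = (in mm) 51.98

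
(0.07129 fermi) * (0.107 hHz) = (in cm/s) 7.628e-14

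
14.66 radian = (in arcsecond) 3.024e+06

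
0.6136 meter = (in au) 4.102e-12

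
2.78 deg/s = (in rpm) 0.4633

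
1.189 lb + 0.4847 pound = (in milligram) 7.592e+05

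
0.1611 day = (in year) 0.0004414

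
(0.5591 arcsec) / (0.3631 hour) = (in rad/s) 2.074e-09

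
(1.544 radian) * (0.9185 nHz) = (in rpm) 1.354e-08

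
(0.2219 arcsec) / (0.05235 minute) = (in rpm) 3.271e-06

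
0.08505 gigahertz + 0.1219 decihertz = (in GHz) 0.08505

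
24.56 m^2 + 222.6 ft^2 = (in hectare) 0.004524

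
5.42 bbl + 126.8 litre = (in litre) 988.5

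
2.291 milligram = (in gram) 0.002291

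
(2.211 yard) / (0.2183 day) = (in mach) 3.148e-07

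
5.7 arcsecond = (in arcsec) 5.7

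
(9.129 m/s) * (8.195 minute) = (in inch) 1.767e+05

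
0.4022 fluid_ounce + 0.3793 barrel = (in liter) 60.32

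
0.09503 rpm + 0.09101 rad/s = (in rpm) 0.9641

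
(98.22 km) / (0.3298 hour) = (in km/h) 297.8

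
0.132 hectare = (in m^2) 1320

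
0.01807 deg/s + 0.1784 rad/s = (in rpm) 1.707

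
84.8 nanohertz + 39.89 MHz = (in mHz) 3.989e+10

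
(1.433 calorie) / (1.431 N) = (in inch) 165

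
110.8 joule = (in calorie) 26.48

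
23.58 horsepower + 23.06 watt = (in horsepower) 23.61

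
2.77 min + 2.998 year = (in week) 156.3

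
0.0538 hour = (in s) 193.7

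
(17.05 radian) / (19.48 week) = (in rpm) 1.382e-05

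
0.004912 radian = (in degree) 0.2814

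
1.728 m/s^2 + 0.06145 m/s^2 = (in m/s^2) 1.789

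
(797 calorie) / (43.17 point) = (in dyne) 2.19e+10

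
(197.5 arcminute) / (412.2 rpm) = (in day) 1.54e-08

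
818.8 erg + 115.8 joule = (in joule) 115.8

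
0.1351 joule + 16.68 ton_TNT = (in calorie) 1.668e+10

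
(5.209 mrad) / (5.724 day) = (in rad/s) 1.053e-08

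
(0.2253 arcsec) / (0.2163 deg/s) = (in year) 9.175e-12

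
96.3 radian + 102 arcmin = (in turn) 15.33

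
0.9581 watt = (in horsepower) 0.001285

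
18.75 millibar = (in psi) 0.2719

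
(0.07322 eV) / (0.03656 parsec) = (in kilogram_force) 1.06e-36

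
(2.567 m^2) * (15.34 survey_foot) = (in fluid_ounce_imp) 4.224e+05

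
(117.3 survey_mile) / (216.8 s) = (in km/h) 3135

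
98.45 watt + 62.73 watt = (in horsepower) 0.2161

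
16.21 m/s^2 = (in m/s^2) 16.21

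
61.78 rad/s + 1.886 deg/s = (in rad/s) 61.81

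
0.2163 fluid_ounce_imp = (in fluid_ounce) 0.2078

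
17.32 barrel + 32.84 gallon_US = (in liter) 2878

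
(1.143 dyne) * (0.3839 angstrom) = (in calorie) 1.049e-16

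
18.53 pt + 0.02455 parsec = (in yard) 8.284e+14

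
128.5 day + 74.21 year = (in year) 74.56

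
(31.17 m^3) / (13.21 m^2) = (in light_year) 2.494e-16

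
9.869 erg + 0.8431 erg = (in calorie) 2.56e-07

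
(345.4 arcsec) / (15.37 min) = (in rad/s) 1.816e-06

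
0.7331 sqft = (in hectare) 6.811e-06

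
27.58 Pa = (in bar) 0.0002758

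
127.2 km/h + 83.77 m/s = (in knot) 231.5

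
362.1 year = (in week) 1.888e+04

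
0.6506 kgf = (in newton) 6.38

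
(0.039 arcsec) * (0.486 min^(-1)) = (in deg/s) 8.775e-08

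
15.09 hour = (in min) 905.4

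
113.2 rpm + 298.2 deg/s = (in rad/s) 17.06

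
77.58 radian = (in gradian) 4939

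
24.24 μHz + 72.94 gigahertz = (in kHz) 7.294e+07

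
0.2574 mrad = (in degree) 0.01475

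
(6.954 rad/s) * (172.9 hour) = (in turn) 6.889e+05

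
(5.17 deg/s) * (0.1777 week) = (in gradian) 6.174e+05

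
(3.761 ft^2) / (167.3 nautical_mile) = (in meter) 1.128e-06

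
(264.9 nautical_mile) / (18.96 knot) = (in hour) 13.97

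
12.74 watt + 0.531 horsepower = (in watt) 408.7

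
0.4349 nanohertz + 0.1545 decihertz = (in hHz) 0.0001545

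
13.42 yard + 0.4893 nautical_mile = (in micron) 9.185e+08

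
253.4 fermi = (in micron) 2.534e-07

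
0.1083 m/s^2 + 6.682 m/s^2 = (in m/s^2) 6.79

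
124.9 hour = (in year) 0.01426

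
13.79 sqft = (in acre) 0.0003166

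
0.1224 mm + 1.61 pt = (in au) 4.615e-15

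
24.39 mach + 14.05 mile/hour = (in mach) 24.41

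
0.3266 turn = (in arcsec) 4.233e+05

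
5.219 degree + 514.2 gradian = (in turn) 1.3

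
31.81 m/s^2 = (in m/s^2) 31.81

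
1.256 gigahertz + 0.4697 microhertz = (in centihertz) 1.256e+11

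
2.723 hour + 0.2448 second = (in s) 9803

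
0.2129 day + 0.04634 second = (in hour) 5.11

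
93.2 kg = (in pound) 205.5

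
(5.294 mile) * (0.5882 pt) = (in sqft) 19.03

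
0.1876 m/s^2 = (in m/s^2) 0.1876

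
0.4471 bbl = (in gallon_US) 18.78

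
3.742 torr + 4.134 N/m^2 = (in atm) 0.004964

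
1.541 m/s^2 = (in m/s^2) 1.541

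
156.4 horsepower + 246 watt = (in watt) 1.169e+05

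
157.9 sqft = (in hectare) 0.001467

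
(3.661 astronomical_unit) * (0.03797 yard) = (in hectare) 1.902e+06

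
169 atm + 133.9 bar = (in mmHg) 2.289e+05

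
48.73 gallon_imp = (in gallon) 58.52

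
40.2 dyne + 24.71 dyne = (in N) 0.0006491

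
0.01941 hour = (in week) 0.0001155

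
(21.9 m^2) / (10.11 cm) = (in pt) 6.14e+05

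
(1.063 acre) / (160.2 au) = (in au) 1.2e-21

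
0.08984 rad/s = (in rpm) 0.8579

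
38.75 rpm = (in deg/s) 232.5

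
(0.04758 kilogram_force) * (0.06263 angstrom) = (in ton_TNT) 6.985e-22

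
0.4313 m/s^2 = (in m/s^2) 0.4313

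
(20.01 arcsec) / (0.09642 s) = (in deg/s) 0.05765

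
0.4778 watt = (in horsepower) 0.0006407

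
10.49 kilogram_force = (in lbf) 23.13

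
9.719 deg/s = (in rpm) 1.62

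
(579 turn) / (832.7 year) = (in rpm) 1.323e-06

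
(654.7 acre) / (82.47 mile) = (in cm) 1996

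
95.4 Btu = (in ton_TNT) 2.406e-05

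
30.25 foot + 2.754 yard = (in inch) 462.1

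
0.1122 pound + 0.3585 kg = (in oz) 14.44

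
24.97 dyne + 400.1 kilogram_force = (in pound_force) 882.1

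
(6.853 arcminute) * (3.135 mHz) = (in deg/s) 0.0003581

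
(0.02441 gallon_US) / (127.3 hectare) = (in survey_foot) 2.381e-10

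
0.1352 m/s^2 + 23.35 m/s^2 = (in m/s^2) 23.49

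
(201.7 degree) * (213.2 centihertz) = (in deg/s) 430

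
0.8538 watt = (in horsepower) 0.001145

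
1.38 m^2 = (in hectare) 0.000138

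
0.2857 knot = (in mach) 0.0004316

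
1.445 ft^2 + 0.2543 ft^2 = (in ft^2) 1.699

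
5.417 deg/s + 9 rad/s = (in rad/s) 9.095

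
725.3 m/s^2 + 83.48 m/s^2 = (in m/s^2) 808.8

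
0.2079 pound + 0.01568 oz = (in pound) 0.2089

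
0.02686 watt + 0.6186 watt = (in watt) 0.6455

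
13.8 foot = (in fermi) 4.206e+15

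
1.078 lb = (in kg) 0.489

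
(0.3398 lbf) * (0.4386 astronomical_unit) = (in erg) 9.918e+17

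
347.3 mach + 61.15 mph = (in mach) 347.4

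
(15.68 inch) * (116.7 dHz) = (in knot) 9.035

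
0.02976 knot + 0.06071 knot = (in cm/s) 4.654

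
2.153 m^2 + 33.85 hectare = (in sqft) 3.644e+06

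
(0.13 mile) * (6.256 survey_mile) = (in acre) 520.5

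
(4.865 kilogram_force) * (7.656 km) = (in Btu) 346.2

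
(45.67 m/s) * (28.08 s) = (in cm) 1.282e+05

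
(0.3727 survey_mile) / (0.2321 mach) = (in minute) 0.1265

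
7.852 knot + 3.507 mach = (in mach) 3.519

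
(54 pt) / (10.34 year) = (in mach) 1.716e-13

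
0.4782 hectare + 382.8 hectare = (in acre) 947.1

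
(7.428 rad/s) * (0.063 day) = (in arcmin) 1.39e+08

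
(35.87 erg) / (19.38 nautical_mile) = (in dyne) 9.994e-06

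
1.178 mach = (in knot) 779.7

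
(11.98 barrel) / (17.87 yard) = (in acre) 2.88e-05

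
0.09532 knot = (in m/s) 0.04904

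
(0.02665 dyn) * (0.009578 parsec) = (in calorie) 1.882e+07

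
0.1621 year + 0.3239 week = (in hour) 1474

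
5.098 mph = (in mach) 0.006693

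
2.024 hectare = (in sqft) 2.179e+05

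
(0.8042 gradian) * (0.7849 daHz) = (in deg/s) 5.681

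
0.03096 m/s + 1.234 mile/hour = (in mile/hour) 1.303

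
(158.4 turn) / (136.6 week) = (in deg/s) 0.0006902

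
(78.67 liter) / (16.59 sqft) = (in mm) 51.04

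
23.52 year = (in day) 8585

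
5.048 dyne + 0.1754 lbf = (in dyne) 7.803e+04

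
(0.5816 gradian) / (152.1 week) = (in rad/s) 9.931e-11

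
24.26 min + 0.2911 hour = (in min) 41.73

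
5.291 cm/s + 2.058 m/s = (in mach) 0.006199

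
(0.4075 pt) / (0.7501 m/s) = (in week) 3.169e-10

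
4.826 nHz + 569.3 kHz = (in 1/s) 5.693e+05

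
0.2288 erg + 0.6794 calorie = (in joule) 2.843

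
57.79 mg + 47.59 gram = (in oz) 1.681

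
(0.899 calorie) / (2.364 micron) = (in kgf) 1.622e+05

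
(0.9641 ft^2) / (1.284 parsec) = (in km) 2.261e-21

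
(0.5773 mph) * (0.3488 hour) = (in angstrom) 3.241e+12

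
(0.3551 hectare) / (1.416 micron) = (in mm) 2.508e+12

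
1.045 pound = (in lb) 1.045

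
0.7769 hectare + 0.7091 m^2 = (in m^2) 7770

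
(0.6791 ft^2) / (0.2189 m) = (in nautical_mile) 0.0001556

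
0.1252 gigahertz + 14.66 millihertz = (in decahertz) 1.252e+07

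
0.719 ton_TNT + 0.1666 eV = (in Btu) 2.851e+06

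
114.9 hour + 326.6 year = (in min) 1.717e+08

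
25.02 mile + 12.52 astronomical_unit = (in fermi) 1.873e+27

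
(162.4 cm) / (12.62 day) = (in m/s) 1.489e-06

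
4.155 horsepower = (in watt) 3098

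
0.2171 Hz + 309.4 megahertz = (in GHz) 0.3094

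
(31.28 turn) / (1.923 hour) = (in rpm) 0.2711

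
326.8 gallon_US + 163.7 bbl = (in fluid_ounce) 9.219e+05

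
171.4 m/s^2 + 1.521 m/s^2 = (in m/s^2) 172.9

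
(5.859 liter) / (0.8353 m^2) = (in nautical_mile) 3.787e-06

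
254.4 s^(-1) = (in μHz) 2.544e+08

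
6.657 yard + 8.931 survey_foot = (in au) 5.889e-11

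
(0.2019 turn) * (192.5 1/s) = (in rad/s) 244.2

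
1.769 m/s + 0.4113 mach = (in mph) 317.2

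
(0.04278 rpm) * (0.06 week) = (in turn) 25.87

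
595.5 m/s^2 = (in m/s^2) 595.5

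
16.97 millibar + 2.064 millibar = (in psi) 0.2761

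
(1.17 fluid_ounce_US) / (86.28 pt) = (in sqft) 0.01224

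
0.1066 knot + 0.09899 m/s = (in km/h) 0.5538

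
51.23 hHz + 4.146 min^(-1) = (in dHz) 5.123e+04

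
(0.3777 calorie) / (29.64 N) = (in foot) 0.1749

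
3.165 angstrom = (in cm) 3.165e-08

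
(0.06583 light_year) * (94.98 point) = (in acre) 5.157e+09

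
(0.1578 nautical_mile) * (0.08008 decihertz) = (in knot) 4.549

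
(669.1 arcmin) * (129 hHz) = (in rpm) 2.398e+04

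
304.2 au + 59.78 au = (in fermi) 5.445e+28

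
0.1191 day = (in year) 0.0003263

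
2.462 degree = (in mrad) 42.97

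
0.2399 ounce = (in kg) 0.006801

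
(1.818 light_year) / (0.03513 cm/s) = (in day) 5.667e+14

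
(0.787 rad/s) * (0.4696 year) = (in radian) 1.165e+07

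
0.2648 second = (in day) 3.065e-06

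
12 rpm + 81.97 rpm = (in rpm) 93.97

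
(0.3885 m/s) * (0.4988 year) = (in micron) 6.111e+12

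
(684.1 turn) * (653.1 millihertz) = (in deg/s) 1.608e+05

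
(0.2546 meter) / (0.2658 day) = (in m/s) 1.109e-05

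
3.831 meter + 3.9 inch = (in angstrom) 3.93e+10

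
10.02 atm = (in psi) 147.3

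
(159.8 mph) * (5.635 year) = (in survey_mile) 7.888e+06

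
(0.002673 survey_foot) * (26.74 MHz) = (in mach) 63.98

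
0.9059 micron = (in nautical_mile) 4.891e-10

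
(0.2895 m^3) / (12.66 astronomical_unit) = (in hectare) 1.529e-17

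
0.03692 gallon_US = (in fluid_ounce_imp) 4.919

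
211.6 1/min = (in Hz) 3.527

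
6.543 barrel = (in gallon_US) 274.8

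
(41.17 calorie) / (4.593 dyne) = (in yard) 4.101e+06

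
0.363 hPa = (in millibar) 0.363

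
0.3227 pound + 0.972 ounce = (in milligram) 1.739e+05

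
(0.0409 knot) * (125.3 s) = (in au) 1.762e-11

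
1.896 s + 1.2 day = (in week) 0.1714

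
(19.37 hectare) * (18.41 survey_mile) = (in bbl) 3.61e+10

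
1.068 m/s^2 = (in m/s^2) 1.068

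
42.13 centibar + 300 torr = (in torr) 616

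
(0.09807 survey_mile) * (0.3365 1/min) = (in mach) 0.0026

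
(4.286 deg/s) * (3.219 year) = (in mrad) 7.594e+09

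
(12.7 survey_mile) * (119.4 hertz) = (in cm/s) 2.44e+08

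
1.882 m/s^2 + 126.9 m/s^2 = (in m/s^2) 128.8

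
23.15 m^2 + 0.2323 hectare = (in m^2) 2346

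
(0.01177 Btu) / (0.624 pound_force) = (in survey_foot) 14.68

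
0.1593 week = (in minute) 1606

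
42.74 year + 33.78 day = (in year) 42.83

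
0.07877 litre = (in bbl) 0.0004954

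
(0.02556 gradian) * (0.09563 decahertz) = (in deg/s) 0.022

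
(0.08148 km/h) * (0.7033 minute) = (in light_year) 1.01e-16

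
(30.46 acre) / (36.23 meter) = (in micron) 3.402e+09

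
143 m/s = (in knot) 278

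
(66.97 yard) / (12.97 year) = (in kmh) 5.39e-07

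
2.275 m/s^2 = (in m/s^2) 2.275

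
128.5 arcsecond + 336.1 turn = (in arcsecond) 4.356e+08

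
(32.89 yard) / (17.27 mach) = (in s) 0.005114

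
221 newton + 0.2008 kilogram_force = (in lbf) 50.13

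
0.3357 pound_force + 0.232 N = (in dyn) 1.725e+05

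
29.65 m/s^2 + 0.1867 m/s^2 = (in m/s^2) 29.84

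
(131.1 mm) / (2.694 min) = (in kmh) 0.00292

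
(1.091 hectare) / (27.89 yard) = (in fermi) 4.278e+17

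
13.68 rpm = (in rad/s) 1.433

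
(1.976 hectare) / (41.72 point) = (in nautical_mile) 724.9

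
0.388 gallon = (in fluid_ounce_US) 49.66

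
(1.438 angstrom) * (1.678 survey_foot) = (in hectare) 7.355e-15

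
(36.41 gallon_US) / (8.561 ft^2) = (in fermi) 1.733e+14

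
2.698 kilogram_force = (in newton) 26.46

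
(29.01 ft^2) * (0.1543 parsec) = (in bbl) 8.071e+16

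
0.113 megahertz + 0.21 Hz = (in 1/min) 6.78e+06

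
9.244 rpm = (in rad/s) 0.968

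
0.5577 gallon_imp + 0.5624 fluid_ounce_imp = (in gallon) 0.674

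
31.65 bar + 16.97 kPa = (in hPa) 3.182e+04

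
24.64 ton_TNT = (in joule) 1.031e+11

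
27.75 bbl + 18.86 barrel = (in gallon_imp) 1630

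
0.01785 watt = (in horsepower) 2.394e-05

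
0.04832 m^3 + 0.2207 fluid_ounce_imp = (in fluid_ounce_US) 1634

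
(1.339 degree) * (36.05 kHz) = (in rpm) 8045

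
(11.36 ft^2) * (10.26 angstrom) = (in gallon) 2.861e-07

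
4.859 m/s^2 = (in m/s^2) 4.859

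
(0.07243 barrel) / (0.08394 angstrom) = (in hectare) 1.372e+05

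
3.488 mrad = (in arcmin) 11.99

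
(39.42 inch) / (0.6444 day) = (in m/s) 1.798e-05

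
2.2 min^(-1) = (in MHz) 3.667e-08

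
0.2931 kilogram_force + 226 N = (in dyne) 2.289e+07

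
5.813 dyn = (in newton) 5.813e-05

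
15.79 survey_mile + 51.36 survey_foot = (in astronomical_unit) 1.7e-07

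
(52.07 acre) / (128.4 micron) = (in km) 1.641e+06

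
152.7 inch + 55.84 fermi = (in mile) 0.00241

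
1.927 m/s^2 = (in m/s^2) 1.927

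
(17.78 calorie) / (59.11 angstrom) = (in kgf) 1.283e+09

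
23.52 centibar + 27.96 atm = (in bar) 28.57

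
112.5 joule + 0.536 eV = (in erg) 1.125e+09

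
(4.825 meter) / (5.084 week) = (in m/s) 1.569e-06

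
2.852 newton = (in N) 2.852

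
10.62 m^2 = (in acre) 0.002624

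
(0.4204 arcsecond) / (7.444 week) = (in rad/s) 4.527e-13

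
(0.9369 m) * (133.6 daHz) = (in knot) 2433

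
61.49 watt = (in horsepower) 0.08246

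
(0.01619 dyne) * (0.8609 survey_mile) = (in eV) 1.4e+15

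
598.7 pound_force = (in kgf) 271.6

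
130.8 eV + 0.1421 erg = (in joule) 1.421e-08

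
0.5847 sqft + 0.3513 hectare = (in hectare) 0.3513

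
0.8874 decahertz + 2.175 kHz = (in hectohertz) 21.84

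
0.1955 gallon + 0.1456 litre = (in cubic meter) 0.0008856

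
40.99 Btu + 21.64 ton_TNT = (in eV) 5.651e+29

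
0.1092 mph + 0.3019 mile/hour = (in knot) 0.3572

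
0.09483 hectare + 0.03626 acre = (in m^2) 1095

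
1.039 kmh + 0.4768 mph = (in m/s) 0.5018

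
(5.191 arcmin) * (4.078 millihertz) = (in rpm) 5.88e-05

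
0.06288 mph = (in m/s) 0.02811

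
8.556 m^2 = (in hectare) 0.0008556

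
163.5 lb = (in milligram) 7.416e+07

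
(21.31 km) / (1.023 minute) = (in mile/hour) 776.6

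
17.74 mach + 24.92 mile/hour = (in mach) 17.77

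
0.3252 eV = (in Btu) 4.938e-23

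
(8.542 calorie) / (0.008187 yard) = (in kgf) 486.8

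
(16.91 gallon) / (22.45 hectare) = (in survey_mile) 1.772e-10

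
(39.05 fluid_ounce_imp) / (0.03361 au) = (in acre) 5.453e-17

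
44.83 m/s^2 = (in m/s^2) 44.83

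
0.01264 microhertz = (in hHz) 1.264e-10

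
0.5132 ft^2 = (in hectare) 4.768e-06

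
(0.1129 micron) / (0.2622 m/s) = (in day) 4.984e-12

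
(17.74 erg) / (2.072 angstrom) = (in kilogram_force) 873.1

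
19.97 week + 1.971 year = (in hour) 2.062e+04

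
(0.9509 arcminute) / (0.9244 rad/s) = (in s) 0.0002992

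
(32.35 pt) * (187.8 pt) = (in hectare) 7.561e-08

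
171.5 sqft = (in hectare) 0.001593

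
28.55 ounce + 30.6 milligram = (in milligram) 8.094e+05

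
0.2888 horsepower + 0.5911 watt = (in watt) 215.9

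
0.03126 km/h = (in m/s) 0.008683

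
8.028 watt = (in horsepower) 0.01077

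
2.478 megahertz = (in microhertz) 2.478e+12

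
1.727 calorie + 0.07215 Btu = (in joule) 83.35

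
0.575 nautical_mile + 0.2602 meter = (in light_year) 1.126e-13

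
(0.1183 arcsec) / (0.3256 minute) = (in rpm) 2.803e-07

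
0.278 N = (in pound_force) 0.0625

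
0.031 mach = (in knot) 20.52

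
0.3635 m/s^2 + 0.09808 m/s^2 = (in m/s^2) 0.4616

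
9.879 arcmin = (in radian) 0.002874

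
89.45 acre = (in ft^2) 3.896e+06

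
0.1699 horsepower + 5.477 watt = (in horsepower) 0.1772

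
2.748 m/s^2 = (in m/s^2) 2.748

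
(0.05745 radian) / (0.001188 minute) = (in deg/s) 46.18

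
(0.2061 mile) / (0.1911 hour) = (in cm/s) 48.21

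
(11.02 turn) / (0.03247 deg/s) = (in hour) 33.94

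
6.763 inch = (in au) 1.148e-12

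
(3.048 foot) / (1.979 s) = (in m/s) 0.4694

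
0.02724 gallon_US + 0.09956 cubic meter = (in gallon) 26.33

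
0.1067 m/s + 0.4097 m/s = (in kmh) 1.859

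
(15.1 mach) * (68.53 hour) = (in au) 0.008479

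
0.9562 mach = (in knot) 632.9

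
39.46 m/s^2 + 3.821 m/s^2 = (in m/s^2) 43.28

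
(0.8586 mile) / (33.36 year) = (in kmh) 4.728e-06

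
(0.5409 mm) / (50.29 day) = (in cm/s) 1.245e-08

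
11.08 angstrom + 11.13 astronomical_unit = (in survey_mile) 1.035e+09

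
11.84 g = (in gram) 11.84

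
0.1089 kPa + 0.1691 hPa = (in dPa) 1258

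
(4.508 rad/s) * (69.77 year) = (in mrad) 9.919e+12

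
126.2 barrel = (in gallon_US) 5300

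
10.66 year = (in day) 3891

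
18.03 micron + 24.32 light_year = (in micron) 2.301e+23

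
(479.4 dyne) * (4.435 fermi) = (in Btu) 2.015e-20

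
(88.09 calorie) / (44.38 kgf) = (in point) 2401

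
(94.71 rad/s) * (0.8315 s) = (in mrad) 7.875e+04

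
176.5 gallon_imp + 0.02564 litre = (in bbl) 5.047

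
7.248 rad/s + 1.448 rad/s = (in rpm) 83.04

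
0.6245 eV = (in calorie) 2.391e-20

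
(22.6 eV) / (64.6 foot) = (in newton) 1.839e-19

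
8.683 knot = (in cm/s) 446.7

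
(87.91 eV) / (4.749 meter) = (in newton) 2.966e-18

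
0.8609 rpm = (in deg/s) 5.165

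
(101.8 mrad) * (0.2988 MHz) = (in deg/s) 1.743e+06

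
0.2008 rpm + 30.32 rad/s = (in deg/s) 1738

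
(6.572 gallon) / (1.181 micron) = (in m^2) 2.106e+04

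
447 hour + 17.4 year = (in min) 9.172e+06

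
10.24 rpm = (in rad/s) 1.072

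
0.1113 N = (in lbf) 0.02502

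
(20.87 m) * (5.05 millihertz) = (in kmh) 0.3794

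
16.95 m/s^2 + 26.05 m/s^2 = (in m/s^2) 43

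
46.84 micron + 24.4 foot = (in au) 4.971e-11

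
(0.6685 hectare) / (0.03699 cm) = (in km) 1.807e+04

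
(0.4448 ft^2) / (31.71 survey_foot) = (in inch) 0.1683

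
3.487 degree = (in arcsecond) 1.255e+04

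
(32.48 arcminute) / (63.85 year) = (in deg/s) 2.688e-10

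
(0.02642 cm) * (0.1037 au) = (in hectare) 409.9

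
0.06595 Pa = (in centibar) 6.595e-05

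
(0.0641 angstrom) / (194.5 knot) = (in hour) 1.779e-17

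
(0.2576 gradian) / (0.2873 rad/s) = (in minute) 0.0002347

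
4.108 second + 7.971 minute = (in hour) 0.134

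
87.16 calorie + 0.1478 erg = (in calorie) 87.16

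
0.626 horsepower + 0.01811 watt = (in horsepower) 0.626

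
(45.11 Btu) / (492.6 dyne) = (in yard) 1.057e+07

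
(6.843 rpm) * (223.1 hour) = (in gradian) 3.664e+07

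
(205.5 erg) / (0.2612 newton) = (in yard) 8.604e-05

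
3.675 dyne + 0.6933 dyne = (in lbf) 9.82e-06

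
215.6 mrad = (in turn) 0.03431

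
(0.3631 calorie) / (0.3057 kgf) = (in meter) 0.5068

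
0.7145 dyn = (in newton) 7.145e-06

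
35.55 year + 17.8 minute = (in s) 1.121e+09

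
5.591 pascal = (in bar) 5.591e-05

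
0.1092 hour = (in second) 393.1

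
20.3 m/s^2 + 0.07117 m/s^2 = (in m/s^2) 20.37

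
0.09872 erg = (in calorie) 2.359e-09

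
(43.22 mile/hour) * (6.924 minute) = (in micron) 8.027e+09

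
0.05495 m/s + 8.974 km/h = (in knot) 4.952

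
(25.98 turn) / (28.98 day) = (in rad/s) 6.519e-05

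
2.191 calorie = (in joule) 9.167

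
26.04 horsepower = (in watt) 1.942e+04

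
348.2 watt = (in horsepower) 0.4669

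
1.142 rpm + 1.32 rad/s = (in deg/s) 82.48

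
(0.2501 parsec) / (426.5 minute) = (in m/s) 3.016e+11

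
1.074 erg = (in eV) 6.703e+11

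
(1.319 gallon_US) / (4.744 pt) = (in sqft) 32.11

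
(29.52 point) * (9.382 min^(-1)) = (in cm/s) 0.1628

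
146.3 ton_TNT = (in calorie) 1.463e+11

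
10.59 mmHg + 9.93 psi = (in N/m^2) 6.988e+04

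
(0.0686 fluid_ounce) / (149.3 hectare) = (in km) 1.359e-15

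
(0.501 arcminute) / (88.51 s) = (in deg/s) 9.434e-05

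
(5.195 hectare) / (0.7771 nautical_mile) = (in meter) 36.1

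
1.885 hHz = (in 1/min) 1.131e+04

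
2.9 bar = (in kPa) 290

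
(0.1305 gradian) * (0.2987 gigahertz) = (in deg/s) 3.508e+07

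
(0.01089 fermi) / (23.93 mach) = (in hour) 3.712e-25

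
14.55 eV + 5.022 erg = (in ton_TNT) 1.2e-16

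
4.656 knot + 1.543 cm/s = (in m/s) 2.411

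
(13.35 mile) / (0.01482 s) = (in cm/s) 1.45e+08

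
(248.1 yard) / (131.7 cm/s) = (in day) 0.001994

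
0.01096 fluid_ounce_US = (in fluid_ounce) 0.01096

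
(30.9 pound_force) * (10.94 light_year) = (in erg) 1.423e+26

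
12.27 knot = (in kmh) 22.72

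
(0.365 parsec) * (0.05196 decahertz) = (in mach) 1.719e+13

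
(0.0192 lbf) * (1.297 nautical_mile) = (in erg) 2.051e+09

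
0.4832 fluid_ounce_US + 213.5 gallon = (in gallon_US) 213.5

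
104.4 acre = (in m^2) 4.225e+05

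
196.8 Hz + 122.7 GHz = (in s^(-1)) 1.227e+11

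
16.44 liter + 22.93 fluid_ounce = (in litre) 17.12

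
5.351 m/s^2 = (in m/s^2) 5.351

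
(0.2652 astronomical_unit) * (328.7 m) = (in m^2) 1.304e+13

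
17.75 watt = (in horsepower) 0.0238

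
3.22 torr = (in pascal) 429.3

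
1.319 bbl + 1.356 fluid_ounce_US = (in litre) 209.7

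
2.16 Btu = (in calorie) 544.7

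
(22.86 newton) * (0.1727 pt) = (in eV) 8.693e+15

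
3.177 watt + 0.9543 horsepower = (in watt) 714.8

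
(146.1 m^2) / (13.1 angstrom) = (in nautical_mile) 6.022e+07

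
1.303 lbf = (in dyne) 5.796e+05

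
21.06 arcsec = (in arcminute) 0.351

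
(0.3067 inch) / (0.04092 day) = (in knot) 4.283e-06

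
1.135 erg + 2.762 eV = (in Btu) 1.076e-10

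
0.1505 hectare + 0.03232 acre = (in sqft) 1.761e+04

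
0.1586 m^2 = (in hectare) 1.586e-05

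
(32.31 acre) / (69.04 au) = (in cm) 1.266e-06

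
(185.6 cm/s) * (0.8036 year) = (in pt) 1.333e+11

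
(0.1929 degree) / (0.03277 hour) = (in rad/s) 2.854e-05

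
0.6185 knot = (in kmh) 1.145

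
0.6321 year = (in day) 230.7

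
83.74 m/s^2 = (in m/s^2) 83.74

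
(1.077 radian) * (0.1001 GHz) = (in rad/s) 1.078e+08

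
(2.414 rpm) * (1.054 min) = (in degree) 916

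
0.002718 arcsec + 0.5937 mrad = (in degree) 0.03402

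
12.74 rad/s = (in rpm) 121.7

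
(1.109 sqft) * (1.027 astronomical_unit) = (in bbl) 9.956e+10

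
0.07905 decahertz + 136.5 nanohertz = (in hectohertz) 0.007905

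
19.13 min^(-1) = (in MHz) 3.188e-07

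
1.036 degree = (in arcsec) 3730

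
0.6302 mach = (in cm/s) 2.146e+04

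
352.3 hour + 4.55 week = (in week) 6.647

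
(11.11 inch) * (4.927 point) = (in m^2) 0.0004905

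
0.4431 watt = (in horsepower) 0.0005942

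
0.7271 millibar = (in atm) 0.0007176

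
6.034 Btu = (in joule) 6366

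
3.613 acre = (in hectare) 1.462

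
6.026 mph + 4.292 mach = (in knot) 2846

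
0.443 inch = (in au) 7.522e-14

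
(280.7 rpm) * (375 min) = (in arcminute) 2.274e+09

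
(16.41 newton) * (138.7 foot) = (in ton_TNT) 1.658e-07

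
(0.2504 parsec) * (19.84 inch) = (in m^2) 3.894e+15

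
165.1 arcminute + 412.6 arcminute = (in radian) 0.168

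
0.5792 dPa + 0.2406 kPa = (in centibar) 0.2407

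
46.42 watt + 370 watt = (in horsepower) 0.5584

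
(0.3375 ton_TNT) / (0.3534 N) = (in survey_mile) 2.483e+06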